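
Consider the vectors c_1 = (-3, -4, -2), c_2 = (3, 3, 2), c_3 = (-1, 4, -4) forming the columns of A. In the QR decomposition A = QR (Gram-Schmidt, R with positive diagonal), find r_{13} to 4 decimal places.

c_1 = (-3, -4, -2); ‖c_1‖ = 5.3852, so q_1 = (-0.5571, -0.7428, -0.3714).
r_{13} = q_1·c_3 = -0.9285.

r_{13} = -0.9285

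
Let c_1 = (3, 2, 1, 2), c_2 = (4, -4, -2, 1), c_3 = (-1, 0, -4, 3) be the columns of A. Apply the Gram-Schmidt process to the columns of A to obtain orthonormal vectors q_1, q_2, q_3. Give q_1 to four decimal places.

c_1 = (3, 2, 1, 2); ‖c_1‖ = 4.2426, so q_1 = (0.7071, 0.4714, 0.2357, 0.4714).

q_1 = (0.7071, 0.4714, 0.2357, 0.4714)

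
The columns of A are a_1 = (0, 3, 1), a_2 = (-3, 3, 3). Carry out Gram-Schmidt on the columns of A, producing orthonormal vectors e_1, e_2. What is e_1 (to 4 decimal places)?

a_1 = (0, 3, 1); ‖a_1‖ = 3.1623, so e_1 = (0.0000, 0.9487, 0.3162).

e_1 = (0.0000, 0.9487, 0.3162)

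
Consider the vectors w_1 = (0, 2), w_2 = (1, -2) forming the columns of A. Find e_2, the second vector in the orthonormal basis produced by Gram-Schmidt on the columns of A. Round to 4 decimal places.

w_1 = (0, 2); ‖w_1‖ = 2.0000, so e_1 = (0.0000, 1.0000).
e_1·w_2 = 0.0000·1 + 1.0000·(-2) = -2.0000.
u_2 = w_2 + 2.0000·e_1 = (1.0000, 0.0000).
‖u_2‖ = 1.0000, so e_2 = (1.0000, 0.0000).

e_2 = (1.0000, 0.0000)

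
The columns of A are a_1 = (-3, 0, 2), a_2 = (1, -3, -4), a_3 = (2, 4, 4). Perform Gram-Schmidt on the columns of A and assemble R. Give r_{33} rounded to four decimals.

r_{33} = 0.5431

a_1 = (-3, 0, 2); ‖a_1‖ = 3.6056, so q_1 = (-0.8321, 0.0000, 0.5547).
q_1·a_2 = (-0.8321)·1 + 0.0000·(-3) + 0.5547·(-4) = -3.0509.
u_2 = a_2 + 3.0509·q_1 = (-1.5385, -3.0000, -2.3077).
‖u_2‖ = 4.0856, so q_2 = (-0.3766, -0.7343, -0.5648).
q_1·a_3 = (-0.8321)·2 + 0.0000·4 + 0.5547·4 = 0.5547; q_2·a_3 = (-0.3766)·2 + (-0.7343)·4 + (-0.5648)·4 = -5.9496.
u_3 = a_3 − 0.5547·q_1 + 5.9496·q_2 = (0.2212, -0.3687, 0.3318).
r_{33} = ‖u_3‖ = 0.5431.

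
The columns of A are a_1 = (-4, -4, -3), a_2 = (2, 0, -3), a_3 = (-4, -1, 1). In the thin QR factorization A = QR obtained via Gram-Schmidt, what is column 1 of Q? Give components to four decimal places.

e_1 = (-0.6247, -0.6247, -0.4685)

e_1 = a_1/‖a_1‖ = (-4, -4, -3)/6.4031 = (-0.6247, -0.6247, -0.4685).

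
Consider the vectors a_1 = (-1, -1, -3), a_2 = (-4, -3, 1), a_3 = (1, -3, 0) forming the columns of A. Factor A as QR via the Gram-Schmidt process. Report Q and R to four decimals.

Q = [[-0.3015, -0.7340, 0.6086], [-0.3015, -0.5321, -0.7912], [-0.9045, 0.4220, 0.0609]], R = [[3.3166, 1.2060, 0.6030], [0.0000, 4.9543, 0.8624], [0.0000, 0.0000, 2.9820]]

q_1 = a_1/‖a_1‖ = (-1, -1, -3)/3.3166 = (-0.3015, -0.3015, -0.9045).
r_{12} = q_1·a_2 = 1.2060.
u_2 = a_2 − 1.2060·q_1 = (-3.6364, -2.6364, 2.0909).
‖u_2‖ = 4.9543, so q_2 = (-0.7340, -0.5321, 0.4220).
r_{13} = q_1·a_3 = 0.6030; r_{23} = q_2·a_3 = 0.8624.
u_3 = a_3 − 0.6030·q_1 − 0.8624·q_2 = (1.8148, -2.3593, 0.1815).
‖u_3‖ = 2.9820, so q_3 = (0.6086, -0.7912, 0.0609).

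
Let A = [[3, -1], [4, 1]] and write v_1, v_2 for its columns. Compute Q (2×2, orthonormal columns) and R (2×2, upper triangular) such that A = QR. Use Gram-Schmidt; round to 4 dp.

Q = [[0.6000, -0.8000], [0.8000, 0.6000]], R = [[5.0000, 0.2000], [0.0000, 1.4000]]

v_1 = (3, 4); ‖v_1‖ = 5.0000, so q_1 = (0.6000, 0.8000).
q_1·v_2 = 0.6000·(-1) + 0.8000·1 = 0.2000.
u_2 = v_2 − 0.2000·q_1 = (-1.1200, 0.8400).
‖u_2‖ = 1.4000, so q_2 = (-0.8000, 0.6000).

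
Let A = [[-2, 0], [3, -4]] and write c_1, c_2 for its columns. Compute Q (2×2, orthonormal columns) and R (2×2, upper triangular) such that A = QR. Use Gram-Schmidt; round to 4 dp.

Q = [[-0.5547, -0.8321], [0.8321, -0.5547]], R = [[3.6056, -3.3282], [0.0000, 2.2188]]

e_1 = c_1/‖c_1‖ = (-2, 3)/3.6056 = (-0.5547, 0.8321).
r_{12} = e_1·c_2 = -3.3282.
u_2 = c_2 + 3.3282·e_1 = (-1.8462, -1.2308).
‖u_2‖ = 2.2188, so e_2 = (-0.8321, -0.5547).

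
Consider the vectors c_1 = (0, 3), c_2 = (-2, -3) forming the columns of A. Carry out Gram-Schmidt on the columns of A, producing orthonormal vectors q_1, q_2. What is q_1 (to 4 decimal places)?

c_1 = (0, 3); ‖c_1‖ = 3.0000, so q_1 = (0.0000, 1.0000).

q_1 = (0.0000, 1.0000)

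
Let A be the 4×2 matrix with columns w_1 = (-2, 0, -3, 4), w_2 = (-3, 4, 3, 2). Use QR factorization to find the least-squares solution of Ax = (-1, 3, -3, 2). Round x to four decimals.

x = (0.6240, 0.1811)

w_1 = (-2, 0, -3, 4); ‖w_1‖ = 5.3852, so q_1 = (-0.3714, 0.0000, -0.5571, 0.7428).
q_1·w_2 = (-0.3714)·(-3) + 0.0000·4 + (-0.5571)·3 + 0.7428·2 = 0.9285.
u_2 = w_2 − 0.9285·q_1 = (-2.6552, 4.0000, 3.5172, 1.3103).
‖u_2‖ = 6.0941, so q_2 = (-0.4357, 0.6564, 0.5772, 0.2150).
Qᵀb = (3.5282, 1.1034).
Back-substitute: x_2 = 1.1034/6.0941 = 0.1811.
x_1 = (3.5282 − 0.9285·0.1811)/5.3852 = 0.6240.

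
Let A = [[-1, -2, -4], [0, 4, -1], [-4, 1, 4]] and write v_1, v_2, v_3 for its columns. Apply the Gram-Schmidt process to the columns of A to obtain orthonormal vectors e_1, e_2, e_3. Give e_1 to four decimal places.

e_1 = (-0.2425, 0.0000, -0.9701)

e_1 = v_1/‖v_1‖ = (-1, 0, -4)/4.1231 = (-0.2425, 0.0000, -0.9701).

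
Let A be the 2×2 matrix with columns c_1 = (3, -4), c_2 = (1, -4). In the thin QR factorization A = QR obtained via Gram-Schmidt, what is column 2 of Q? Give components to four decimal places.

c_1 = (3, -4); ‖c_1‖ = 5.0000, so q_1 = (0.6000, -0.8000).
q_1·c_2 = 0.6000·1 + (-0.8000)·(-4) = 3.8000.
u_2 = c_2 − 3.8000·q_1 = (-1.2800, -0.9600).
‖u_2‖ = 1.6000, so q_2 = (-0.8000, -0.6000).

q_2 = (-0.8000, -0.6000)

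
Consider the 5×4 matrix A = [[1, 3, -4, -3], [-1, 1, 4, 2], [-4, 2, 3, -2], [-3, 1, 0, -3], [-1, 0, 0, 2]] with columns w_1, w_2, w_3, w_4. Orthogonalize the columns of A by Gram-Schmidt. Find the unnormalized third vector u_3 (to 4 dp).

w_1 = (1, -1, -4, -3, -1); ‖w_1‖ = 5.2915, so q_1 = (0.1890, -0.1890, -0.7559, -0.5669, -0.1890).
q_1·w_2 = 0.1890·3 + (-0.1890)·1 + (-0.7559)·2 + (-0.5669)·1 + (-0.1890)·0 = -1.7008.
u_2 = w_2 + 1.7008·q_1 = (3.3214, 0.6786, 0.7143, 0.0357, -0.3214).
‖u_2‖ = 3.4795, so q_2 = (0.9546, 0.1950, 0.2053, 0.0103, -0.0924).
q_1·w_3 = 0.1890·(-4) + (-0.1890)·4 + (-0.7559)·3 + (-0.5669)·0 + (-0.1890)·0 = -3.7796; q_2·w_3 = 0.9546·(-4) + 0.1950·4 + 0.2053·3 + 0.0103·0 + (-0.0924)·0 = -2.4223.
u_3 = w_3 + 3.7796·q_1 + 2.4223·q_2 = (-0.9735, 3.7581, 0.6401, -2.1180, -0.9381).

u_3 = (-0.9735, 3.7581, 0.6401, -2.1180, -0.9381)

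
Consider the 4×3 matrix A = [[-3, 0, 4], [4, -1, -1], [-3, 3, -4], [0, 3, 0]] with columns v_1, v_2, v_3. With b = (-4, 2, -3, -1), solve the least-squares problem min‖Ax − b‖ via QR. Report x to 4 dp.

x = (0.6620, -0.4247, -0.2431)

q_1 = v_1/‖v_1‖ = (-3, 4, -3, 0)/5.8310 = (-0.5145, 0.6860, -0.5145, 0.0000).
r_{12} = q_1·v_2 = -2.2295.
u_2 = v_2 + 2.2295·q_1 = (-1.1471, 0.5294, 1.8529, 3.0000).
‖u_2‖ = 3.7456, so q_2 = (-0.3062, 0.1413, 0.4947, 0.8009).
r_{13} = q_1·v_3 = -0.6860; r_{23} = q_2·v_3 = -3.3451.
u_3 = v_3 + 0.6860·q_1 + 3.3451·q_2 = (2.6226, -0.0566, -2.6981, 2.6792).
‖u_3‖ = 4.6195, so q_3 = (0.5677, -0.0123, -0.5841, 0.5800).
Qᵀb = (4.9735, -0.7774, -1.1232).
Back-substitute: x_3 = -1.1232/4.6195 = -0.2431.
x_2 = (-0.7774 + 3.3451·(-0.2431))/3.7456 = -0.4247.
x_1 = (4.9735 + 2.2295·(-0.4247) + 0.6860·(-0.2431))/5.8310 = 0.6620.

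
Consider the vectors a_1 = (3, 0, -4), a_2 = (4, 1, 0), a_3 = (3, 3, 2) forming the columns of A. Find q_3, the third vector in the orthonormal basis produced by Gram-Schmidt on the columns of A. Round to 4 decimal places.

q_3 = (-0.2386, 0.9545, -0.1790)

a_1 = (3, 0, -4); ‖a_1‖ = 5.0000, so q_1 = (0.6000, 0.0000, -0.8000).
q_1·a_2 = 0.6000·4 + 0.0000·1 + (-0.8000)·0 = 2.4000.
u_2 = a_2 − 2.4000·q_1 = (2.5600, 1.0000, 1.9200).
‖u_2‖ = 3.3526, so q_2 = (0.7636, 0.2983, 0.5727).
q_1·a_3 = 0.6000·3 + 0.0000·3 + (-0.8000)·2 = 0.2000; q_2·a_3 = 0.7636·3 + 0.2983·3 + 0.5727·2 = 4.3310.
u_3 = a_3 − 0.2000·q_1 − 4.3310·q_2 = (-0.4270, 1.7082, -0.3203).
‖u_3‖ = 1.7896, so q_3 = (-0.2386, 0.9545, -0.1790).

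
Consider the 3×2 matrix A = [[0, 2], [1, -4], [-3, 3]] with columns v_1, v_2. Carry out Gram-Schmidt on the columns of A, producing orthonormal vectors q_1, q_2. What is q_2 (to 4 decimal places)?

q_2 = (0.5750, -0.7762, -0.2587)

v_1 = (0, 1, -3); ‖v_1‖ = 3.1623, so q_1 = (0.0000, 0.3162, -0.9487).
q_1·v_2 = 0.0000·2 + 0.3162·(-4) + (-0.9487)·3 = -4.1110.
u_2 = v_2 + 4.1110·q_1 = (2.0000, -2.7000, -0.9000).
‖u_2‖ = 3.4785, so q_2 = (0.5750, -0.7762, -0.2587).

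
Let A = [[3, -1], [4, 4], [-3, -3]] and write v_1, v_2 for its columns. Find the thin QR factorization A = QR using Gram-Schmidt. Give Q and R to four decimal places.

Q = [[0.5145, -0.8575], [0.6860, 0.4116], [-0.5145, -0.3087]], R = [[5.8310, 3.7730], [0.0000, 3.4300]]

v_1 = (3, 4, -3); ‖v_1‖ = 5.8310, so q_1 = (0.5145, 0.6860, -0.5145).
q_1·v_2 = 0.5145·(-1) + 0.6860·4 + (-0.5145)·(-3) = 3.7730.
u_2 = v_2 − 3.7730·q_1 = (-2.9412, 1.4118, -1.0588).
‖u_2‖ = 3.4300, so q_2 = (-0.8575, 0.4116, -0.3087).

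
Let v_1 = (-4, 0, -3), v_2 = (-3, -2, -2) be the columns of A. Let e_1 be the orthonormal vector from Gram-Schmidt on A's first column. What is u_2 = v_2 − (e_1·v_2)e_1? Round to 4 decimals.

u_2 = (-0.1200, -2.0000, 0.1600)

e_1 = v_1/‖v_1‖ = (-4, 0, -3)/5.0000 = (-0.8000, 0.0000, -0.6000).
r_{12} = e_1·v_2 = 3.6000.
u_2 = v_2 − 3.6000·e_1 = (-0.1200, -2.0000, 0.1600).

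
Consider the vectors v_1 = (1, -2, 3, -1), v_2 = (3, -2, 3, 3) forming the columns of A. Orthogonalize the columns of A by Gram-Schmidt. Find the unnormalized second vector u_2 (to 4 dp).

v_1 = (1, -2, 3, -1); ‖v_1‖ = 3.8730, so e_1 = (0.2582, -0.5164, 0.7746, -0.2582).
e_1·v_2 = 0.2582·3 + (-0.5164)·(-2) + 0.7746·3 + (-0.2582)·3 = 3.3566.
u_2 = v_2 − 3.3566·e_1 = (2.1333, -0.2667, 0.4000, 3.8667).

u_2 = (2.1333, -0.2667, 0.4000, 3.8667)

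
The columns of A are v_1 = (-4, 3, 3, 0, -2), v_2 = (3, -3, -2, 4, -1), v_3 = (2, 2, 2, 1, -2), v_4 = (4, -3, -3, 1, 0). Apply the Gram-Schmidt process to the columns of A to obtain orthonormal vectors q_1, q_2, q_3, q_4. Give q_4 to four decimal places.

q_1 = v_1/‖v_1‖ = (-4, 3, 3, 0, -2)/6.1644 = (-0.6489, 0.4867, 0.4867, 0.0000, -0.3244).
r_{12} = q_1·v_2 = -4.0555.
u_2 = v_2 + 4.0555·q_1 = (0.3684, -1.0263, -0.0263, 4.0000, -2.3158).
‖u_2‖ = 4.7490, so q_2 = (0.0776, -0.2161, -0.0055, 0.8423, -0.4876).
r_{13} = q_1·v_3 = 1.2978; r_{23} = q_2·v_3 = 1.5294.
u_3 = v_3 − 1.2978·q_1 − 1.5294·q_2 = (2.7235, 1.6989, 1.3769, -0.2882, -0.8331).
‖u_3‖ = 3.6023, so q_3 = (0.7560, 0.4716, 0.3822, -0.0800, -0.2313).
r_{14} = q_1·v_4 = -5.5155; r_{24} = q_2·v_4 = 1.8176; r_{34} = q_3·v_4 = 0.3825.
u_4 = v_4 + 5.5155·q_1 − 1.8176·q_2 − 0.3825·q_3 = (-0.0092, -0.1034, -0.4519, -0.5003, -0.8147).
‖u_4‖ = 1.0626, so q_4 = (-0.0086, -0.0973, -0.4253, -0.4709, -0.7667).

q_4 = (-0.0086, -0.0973, -0.4253, -0.4709, -0.7667)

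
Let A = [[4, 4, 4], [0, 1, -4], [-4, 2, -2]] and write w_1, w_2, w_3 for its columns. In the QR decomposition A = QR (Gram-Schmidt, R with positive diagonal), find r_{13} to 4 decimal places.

r_{13} = 4.2426

w_1 = (4, 0, -4); ‖w_1‖ = 5.6569, so e_1 = (0.7071, 0.0000, -0.7071).
r_{13} = e_1·w_3 = 4.2426.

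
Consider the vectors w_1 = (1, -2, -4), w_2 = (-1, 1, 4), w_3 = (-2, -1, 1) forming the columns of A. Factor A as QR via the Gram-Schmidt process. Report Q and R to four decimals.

q_1 = w_1/‖w_1‖ = (1, -2, -4)/4.5826 = (0.2182, -0.4364, -0.8729).
r_{12} = q_1·w_2 = -4.1461.
u_2 = w_2 + 4.1461·q_1 = (-0.0952, -0.8095, 0.3810).
‖u_2‖ = 0.8997, so q_2 = (-0.1059, -0.8997, 0.4234).
r_{13} = q_1·w_3 = -0.8729; r_{23} = q_2·w_3 = 1.5348.
u_3 = w_3 + 0.8729·q_1 − 1.5348·q_2 = (-1.6471, 0.0000, -0.4118).
‖u_3‖ = 1.6977, so q_3 = (-0.9701, 0.0000, -0.2425).

Q = [[0.2182, -0.1059, -0.9701], [-0.4364, -0.8997, 0.0000], [-0.8729, 0.4234, -0.2425]], R = [[4.5826, -4.1461, -0.8729], [0.0000, 0.8997, 1.5348], [0.0000, 0.0000, 1.6977]]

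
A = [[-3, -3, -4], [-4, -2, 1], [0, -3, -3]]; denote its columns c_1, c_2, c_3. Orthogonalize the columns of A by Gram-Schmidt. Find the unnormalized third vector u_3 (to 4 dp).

u_3 = (-1.7931, 1.3448, 0.8966)

c_1 = (-3, -4, 0); ‖c_1‖ = 5.0000, so e_1 = (-0.6000, -0.8000, 0.0000).
e_1·c_2 = (-0.6000)·(-3) + (-0.8000)·(-2) + 0.0000·(-3) = 3.4000.
u_2 = c_2 − 3.4000·e_1 = (-0.9600, 0.7200, -3.0000).
‖u_2‖ = 3.2311, so e_2 = (-0.2971, 0.2228, -0.9285).
e_1·c_3 = (-0.6000)·(-4) + (-0.8000)·1 + 0.0000·(-3) = 1.6000; e_2·c_3 = (-0.2971)·(-4) + 0.2228·1 + (-0.9285)·(-3) = 4.1967.
u_3 = c_3 − 1.6000·e_1 − 4.1967·e_2 = (-1.7931, 1.3448, 0.8966).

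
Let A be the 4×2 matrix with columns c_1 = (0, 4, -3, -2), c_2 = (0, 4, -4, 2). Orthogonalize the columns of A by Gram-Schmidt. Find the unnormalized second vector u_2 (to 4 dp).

u_2 = (0.0000, 0.6897, -1.5172, 3.6552)

e_1 = c_1/‖c_1‖ = (0, 4, -3, -2)/5.3852 = (0.0000, 0.7428, -0.5571, -0.3714).
r_{12} = e_1·c_2 = 4.4567.
u_2 = c_2 − 4.4567·e_1 = (0.0000, 0.6897, -1.5172, 3.6552).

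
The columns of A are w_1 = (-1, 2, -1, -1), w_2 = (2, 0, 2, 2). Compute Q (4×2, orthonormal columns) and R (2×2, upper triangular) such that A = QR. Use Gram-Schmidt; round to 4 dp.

w_1 = (-1, 2, -1, -1); ‖w_1‖ = 2.6458, so q_1 = (-0.3780, 0.7559, -0.3780, -0.3780).
q_1·w_2 = (-0.3780)·2 + 0.7559·0 + (-0.3780)·2 + (-0.3780)·2 = -2.2678.
u_2 = w_2 + 2.2678·q_1 = (1.1429, 1.7143, 1.1429, 1.1429).
‖u_2‖ = 2.6186, so q_2 = (0.4364, 0.6547, 0.4364, 0.4364).

Q = [[-0.3780, 0.4364], [0.7559, 0.6547], [-0.3780, 0.4364], [-0.3780, 0.4364]], R = [[2.6458, -2.2678], [0.0000, 2.6186]]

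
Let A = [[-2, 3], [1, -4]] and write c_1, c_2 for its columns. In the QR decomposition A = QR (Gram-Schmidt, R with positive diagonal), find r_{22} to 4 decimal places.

c_1 = (-2, 1); ‖c_1‖ = 2.2361, so e_1 = (-0.8944, 0.4472).
e_1·c_2 = (-0.8944)·3 + 0.4472·(-4) = -4.4721.
u_2 = c_2 + 4.4721·e_1 = (-1.0000, -2.0000).
r_{22} = ‖u_2‖ = 2.2361.

r_{22} = 2.2361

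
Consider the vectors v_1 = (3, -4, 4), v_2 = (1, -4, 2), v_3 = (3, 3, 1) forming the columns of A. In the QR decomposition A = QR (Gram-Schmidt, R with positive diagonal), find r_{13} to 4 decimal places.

v_1 = (3, -4, 4); ‖v_1‖ = 6.4031, so e_1 = (0.4685, -0.6247, 0.6247).
r_{13} = e_1·v_3 = 0.1562.

r_{13} = 0.1562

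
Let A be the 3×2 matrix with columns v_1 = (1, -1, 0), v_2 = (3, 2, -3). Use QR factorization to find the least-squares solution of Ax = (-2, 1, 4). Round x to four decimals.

x = (-1.1628, -0.6744)

e_1 = v_1/‖v_1‖ = (1, -1, 0)/1.4142 = (0.7071, -0.7071, 0.0000).
r_{12} = e_1·v_2 = 0.7071.
u_2 = v_2 − 0.7071·e_1 = (2.5000, 2.5000, -3.0000).
‖u_2‖ = 4.6368, so e_2 = (0.5392, 0.5392, -0.6470).
Qᵀb = (-2.1213, -3.1272).
Back-substitute: x_2 = -3.1272/4.6368 = -0.6744.
x_1 = (-2.1213 − 0.7071·(-0.6744))/1.4142 = -1.1628.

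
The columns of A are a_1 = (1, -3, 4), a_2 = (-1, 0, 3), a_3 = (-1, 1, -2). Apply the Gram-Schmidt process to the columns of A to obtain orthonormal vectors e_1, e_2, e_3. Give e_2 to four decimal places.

e_2 = (-0.6155, 0.5489, 0.5656)

e_1 = a_1/‖a_1‖ = (1, -3, 4)/5.0990 = (0.1961, -0.5883, 0.7845).
r_{12} = e_1·a_2 = 2.1573.
u_2 = a_2 − 2.1573·e_1 = (-1.4231, 1.2692, 1.3077).
‖u_2‖ = 2.3122, so e_2 = (-0.6155, 0.5489, 0.5656).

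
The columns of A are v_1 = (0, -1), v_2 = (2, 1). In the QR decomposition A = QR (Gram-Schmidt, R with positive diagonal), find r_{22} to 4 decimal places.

r_{22} = 2.0000

v_1 = (0, -1); ‖v_1‖ = 1.0000, so q_1 = (0.0000, -1.0000).
q_1·v_2 = 0.0000·2 + (-1.0000)·1 = -1.0000.
u_2 = v_2 + 1.0000·q_1 = (2.0000, 0.0000).
r_{22} = ‖u_2‖ = 2.0000.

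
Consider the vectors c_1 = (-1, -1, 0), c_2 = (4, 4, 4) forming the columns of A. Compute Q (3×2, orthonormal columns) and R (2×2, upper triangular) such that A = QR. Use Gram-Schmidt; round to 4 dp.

Q = [[-0.7071, 0.0000], [-0.7071, 0.0000], [0.0000, 1.0000]], R = [[1.4142, -5.6569], [0.0000, 4.0000]]

c_1 = (-1, -1, 0); ‖c_1‖ = 1.4142, so e_1 = (-0.7071, -0.7071, 0.0000).
e_1·c_2 = (-0.7071)·4 + (-0.7071)·4 + 0.0000·4 = -5.6569.
u_2 = c_2 + 5.6569·e_1 = (0.0000, 0.0000, 4.0000).
‖u_2‖ = 4.0000, so e_2 = (0.0000, 0.0000, 1.0000).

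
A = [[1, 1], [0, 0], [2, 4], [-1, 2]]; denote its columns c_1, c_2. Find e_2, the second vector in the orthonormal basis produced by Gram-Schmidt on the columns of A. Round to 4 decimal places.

e_2 = (-0.0465, 0.0000, 0.4652, 0.8840)

c_1 = (1, 0, 2, -1); ‖c_1‖ = 2.4495, so e_1 = (0.4082, 0.0000, 0.8165, -0.4082).
e_1·c_2 = 0.4082·1 + 0.0000·0 + 0.8165·4 + (-0.4082)·2 = 2.8577.
u_2 = c_2 − 2.8577·e_1 = (-0.1667, 0.0000, 1.6667, 3.1667).
‖u_2‖ = 3.5824, so e_2 = (-0.0465, 0.0000, 0.4652, 0.8840).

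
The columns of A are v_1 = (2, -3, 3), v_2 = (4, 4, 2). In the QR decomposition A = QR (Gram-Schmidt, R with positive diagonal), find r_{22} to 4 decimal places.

v_1 = (2, -3, 3); ‖v_1‖ = 4.6904, so q_1 = (0.4264, -0.6396, 0.6396).
q_1·v_2 = 0.4264·4 + (-0.6396)·4 + 0.6396·2 = 0.4264.
u_2 = v_2 − 0.4264·q_1 = (3.8182, 4.2727, 1.7273).
r_{22} = ‖u_2‖ = 5.9848.

r_{22} = 5.9848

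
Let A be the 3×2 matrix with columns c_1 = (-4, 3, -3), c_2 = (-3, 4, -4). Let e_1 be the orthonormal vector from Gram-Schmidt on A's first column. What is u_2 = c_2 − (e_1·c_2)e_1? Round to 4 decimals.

e_1 = c_1/‖c_1‖ = (-4, 3, -3)/5.8310 = (-0.6860, 0.5145, -0.5145).
r_{12} = e_1·c_2 = 6.1739.
u_2 = c_2 − 6.1739·e_1 = (1.2353, 0.8235, -0.8235).

u_2 = (1.2353, 0.8235, -0.8235)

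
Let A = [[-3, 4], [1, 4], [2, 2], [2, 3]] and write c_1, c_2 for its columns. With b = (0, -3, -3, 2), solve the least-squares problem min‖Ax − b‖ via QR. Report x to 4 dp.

c_1 = (-3, 1, 2, 2); ‖c_1‖ = 4.2426, so q_1 = (-0.7071, 0.2357, 0.4714, 0.4714).
q_1·c_2 = (-0.7071)·4 + 0.2357·4 + 0.4714·2 + 0.4714·3 = 0.4714.
u_2 = c_2 − 0.4714·q_1 = (4.3333, 3.8889, 1.7778, 2.7778).
‖u_2‖ = 6.6916, so q_2 = (0.6476, 0.5812, 0.2657, 0.4151).
Qᵀb = (-1.1785, -1.7103).
Back-substitute: x_2 = -1.7103/6.6916 = -0.2556.
x_1 = (-1.1785 − 0.4714·(-0.2556))/4.2426 = -0.2494.

x = (-0.2494, -0.2556)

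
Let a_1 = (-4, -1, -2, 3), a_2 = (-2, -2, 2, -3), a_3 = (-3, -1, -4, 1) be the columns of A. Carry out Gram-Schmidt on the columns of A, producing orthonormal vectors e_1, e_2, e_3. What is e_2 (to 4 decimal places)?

e_1 = a_1/‖a_1‖ = (-4, -1, -2, 3)/5.4772 = (-0.7303, -0.1826, -0.3651, 0.5477).
r_{12} = e_1·a_2 = -0.5477.
u_2 = a_2 + 0.5477·e_1 = (-2.4000, -2.1000, 1.8000, -2.7000).
‖u_2‖ = 4.5497, so e_2 = (-0.5275, -0.4616, 0.3956, -0.5934).

e_2 = (-0.5275, -0.4616, 0.3956, -0.5934)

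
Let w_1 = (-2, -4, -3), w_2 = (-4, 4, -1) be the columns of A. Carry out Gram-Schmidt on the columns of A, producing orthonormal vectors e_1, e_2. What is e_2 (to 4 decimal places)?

e_2 = (-0.7664, 0.5839, -0.2676)

w_1 = (-2, -4, -3); ‖w_1‖ = 5.3852, so e_1 = (-0.3714, -0.7428, -0.5571).
e_1·w_2 = (-0.3714)·(-4) + (-0.7428)·4 + (-0.5571)·(-1) = -0.9285.
u_2 = w_2 + 0.9285·e_1 = (-4.3448, 3.3103, -1.5172).
‖u_2‖ = 5.6690, so e_2 = (-0.7664, 0.5839, -0.2676).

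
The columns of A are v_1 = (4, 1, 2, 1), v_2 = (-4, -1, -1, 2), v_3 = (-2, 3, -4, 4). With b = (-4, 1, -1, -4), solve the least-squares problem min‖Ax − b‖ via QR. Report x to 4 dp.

x = (-1.6676, -0.9181, -0.0089)

e_1 = v_1/‖v_1‖ = (4, 1, 2, 1)/4.6904 = (0.8528, 0.2132, 0.4264, 0.2132).
r_{12} = e_1·v_2 = -3.6244.
u_2 = v_2 + 3.6244·e_1 = (-0.9091, -0.2273, 0.5455, 2.7727).
‖u_2‖ = 2.9772, so e_2 = (-0.3054, -0.0763, 0.1832, 0.9313).
r_{13} = e_1·v_3 = -1.9188; r_{23} = e_2·v_3 = 3.3741.
u_3 = v_3 + 1.9188·e_1 − 3.3741·e_2 = (0.6667, 3.6667, -3.8000, 1.2667).
‖u_3‖ = 5.4711, so e_3 = (0.1219, 0.6702, -0.6946, 0.2315).
Qᵀb = (-4.4772, -2.7634, -0.0487).
Back-substitute: x_3 = -0.0487/5.4711 = -0.0089.
x_2 = (-2.7634 − 3.3741·(-0.0089))/2.9772 = -0.9181.
x_1 = (-4.4772 + 3.6244·(-0.9181) + 1.9188·(-0.0089))/4.6904 = -1.6676.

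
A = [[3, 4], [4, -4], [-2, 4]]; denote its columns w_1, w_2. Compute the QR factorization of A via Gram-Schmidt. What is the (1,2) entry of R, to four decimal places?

w_1 = (3, 4, -2); ‖w_1‖ = 5.3852, so q_1 = (0.5571, 0.7428, -0.3714).
r_{12} = q_1·w_2 = -2.2283.

r_{12} = -2.2283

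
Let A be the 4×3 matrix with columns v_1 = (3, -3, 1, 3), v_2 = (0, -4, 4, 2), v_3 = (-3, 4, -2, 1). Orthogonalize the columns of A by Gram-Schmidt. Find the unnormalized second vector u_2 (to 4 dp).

e_1 = v_1/‖v_1‖ = (3, -3, 1, 3)/5.2915 = (0.5669, -0.5669, 0.1890, 0.5669).
r_{12} = e_1·v_2 = 4.1576.
u_2 = v_2 − 4.1576·e_1 = (-2.3571, -1.6429, 3.2143, -0.3571).

u_2 = (-2.3571, -1.6429, 3.2143, -0.3571)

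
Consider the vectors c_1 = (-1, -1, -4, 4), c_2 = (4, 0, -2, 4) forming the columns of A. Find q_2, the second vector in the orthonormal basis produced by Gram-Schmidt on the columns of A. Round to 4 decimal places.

q_2 = (0.9320, 0.1195, 0.0717, 0.3346)

c_1 = (-1, -1, -4, 4); ‖c_1‖ = 5.8310, so q_1 = (-0.1715, -0.1715, -0.6860, 0.6860).
q_1·c_2 = (-0.1715)·4 + (-0.1715)·0 + (-0.6860)·(-2) + 0.6860·4 = 3.4300.
u_2 = c_2 − 3.4300·q_1 = (4.5882, 0.5882, 0.3529, 1.6471).
‖u_2‖ = 4.9229, so q_2 = (0.9320, 0.1195, 0.0717, 0.3346).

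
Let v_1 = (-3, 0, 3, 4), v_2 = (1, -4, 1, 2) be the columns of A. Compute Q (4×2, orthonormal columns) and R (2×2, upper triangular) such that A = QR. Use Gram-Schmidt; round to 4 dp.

q_1 = v_1/‖v_1‖ = (-3, 0, 3, 4)/5.8310 = (-0.5145, 0.0000, 0.5145, 0.6860).
r_{12} = q_1·v_2 = 1.3720.
u_2 = v_2 − 1.3720·q_1 = (1.7059, -4.0000, 0.2941, 1.0588).
‖u_2‖ = 4.4853, so q_2 = (0.3803, -0.8918, 0.0656, 0.2361).

Q = [[-0.5145, 0.3803], [0.0000, -0.8918], [0.5145, 0.0656], [0.6860, 0.2361]], R = [[5.8310, 1.3720], [0.0000, 4.4853]]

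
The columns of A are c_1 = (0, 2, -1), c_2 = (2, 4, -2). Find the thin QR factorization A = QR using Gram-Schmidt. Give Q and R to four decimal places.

Q = [[0.0000, 1.0000], [0.8944, 0.0000], [-0.4472, 0.0000]], R = [[2.2361, 4.4721], [0.0000, 2.0000]]

q_1 = c_1/‖c_1‖ = (0, 2, -1)/2.2361 = (0.0000, 0.8944, -0.4472).
r_{12} = q_1·c_2 = 4.4721.
u_2 = c_2 − 4.4721·q_1 = (2.0000, 0.0000, 0.0000).
‖u_2‖ = 2.0000, so q_2 = (1.0000, 0.0000, 0.0000).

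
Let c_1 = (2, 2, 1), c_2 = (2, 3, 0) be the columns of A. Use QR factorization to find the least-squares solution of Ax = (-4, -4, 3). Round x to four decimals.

x = (1.8235, -2.9412)

c_1 = (2, 2, 1); ‖c_1‖ = 3.0000, so q_1 = (0.6667, 0.6667, 0.3333).
q_1·c_2 = 0.6667·2 + 0.6667·3 + 0.3333·0 = 3.3333.
u_2 = c_2 − 3.3333·q_1 = (-0.2222, 0.7778, -1.1111).
‖u_2‖ = 1.3744, so q_2 = (-0.1617, 0.5659, -0.8085).
Qᵀb = (-4.3333, -4.0423).
Back-substitute: x_2 = -4.0423/1.3744 = -2.9412.
x_1 = (-4.3333 − 3.3333·(-2.9412))/3.0000 = 1.8235.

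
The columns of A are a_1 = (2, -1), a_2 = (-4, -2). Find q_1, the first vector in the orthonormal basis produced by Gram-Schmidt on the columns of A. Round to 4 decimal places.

q_1 = (0.8944, -0.4472)

a_1 = (2, -1); ‖a_1‖ = 2.2361, so q_1 = (0.8944, -0.4472).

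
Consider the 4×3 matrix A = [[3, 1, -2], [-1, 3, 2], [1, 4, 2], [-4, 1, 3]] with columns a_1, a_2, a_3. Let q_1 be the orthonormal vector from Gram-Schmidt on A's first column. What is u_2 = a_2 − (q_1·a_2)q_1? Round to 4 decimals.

u_2 = (1.0000, 3.0000, 4.0000, 1.0000)

a_1 = (3, -1, 1, -4); ‖a_1‖ = 5.1962, so q_1 = (0.5774, -0.1925, 0.1925, -0.7698).
q_1·a_2 = 0.5774·1 + (-0.1925)·3 + 0.1925·4 + (-0.7698)·1 = 0.0000.
u_2 = a_2 + 0.0000·q_1 = (1.0000, 3.0000, 4.0000, 1.0000).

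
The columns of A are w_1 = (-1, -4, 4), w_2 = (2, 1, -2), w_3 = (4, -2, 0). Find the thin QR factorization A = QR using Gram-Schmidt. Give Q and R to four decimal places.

w_1 = (-1, -4, 4); ‖w_1‖ = 5.7446, so q_1 = (-0.1741, -0.6963, 0.6963).
q_1·w_2 = (-0.1741)·2 + (-0.6963)·1 + 0.6963·(-2) = -2.4371.
u_2 = w_2 + 2.4371·q_1 = (1.5758, -0.6970, -0.3030).
‖u_2‖ = 1.7495, so q_2 = (0.9007, -0.3984, -0.1732).
q_1·w_3 = (-0.1741)·4 + (-0.6963)·(-2) + 0.6963·0 = 0.6963; q_2·w_3 = 0.9007·4 + (-0.3984)·(-2) + (-0.1732)·0 = 4.3996.
u_3 = w_3 − 0.6963·q_1 − 4.3996·q_2 = (0.1584, 0.2376, 0.2772).
‖u_3‖ = 0.3980, so q_3 = (0.3980, 0.5970, 0.6965).

Q = [[-0.1741, 0.9007, 0.3980], [-0.6963, -0.3984, 0.5970], [0.6963, -0.1732, 0.6965]], R = [[5.7446, -2.4371, 0.6963], [0.0000, 1.7495, 4.3996], [0.0000, 0.0000, 0.3980]]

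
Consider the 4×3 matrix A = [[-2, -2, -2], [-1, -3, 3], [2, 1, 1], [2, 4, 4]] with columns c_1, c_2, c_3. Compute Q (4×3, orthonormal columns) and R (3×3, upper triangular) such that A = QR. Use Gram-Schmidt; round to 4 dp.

Q = [[-0.5547, 0.2208, -0.0266], [-0.2774, -0.6071, 0.7446], [0.5547, -0.5795, -0.2659], [0.5547, 0.4968, 0.6117]], R = [[3.6056, 4.7150, 3.0509], [0.0000, 2.7873, -0.8555], [0.0000, 0.0000, 4.4677]]

e_1 = c_1/‖c_1‖ = (-2, -1, 2, 2)/3.6056 = (-0.5547, -0.2774, 0.5547, 0.5547).
r_{12} = e_1·c_2 = 4.7150.
u_2 = c_2 − 4.7150·e_1 = (0.6154, -1.6923, -1.6154, 1.3846).
‖u_2‖ = 2.7873, so e_2 = (0.2208, -0.6071, -0.5795, 0.4968).
r_{13} = e_1·c_3 = 3.0509; r_{23} = e_2·c_3 = -0.8555.
u_3 = c_3 − 3.0509·e_1 + 0.8555·e_2 = (-0.1188, 3.3267, -1.1881, 2.7327).
‖u_3‖ = 4.4677, so e_3 = (-0.0266, 0.7446, -0.2659, 0.6117).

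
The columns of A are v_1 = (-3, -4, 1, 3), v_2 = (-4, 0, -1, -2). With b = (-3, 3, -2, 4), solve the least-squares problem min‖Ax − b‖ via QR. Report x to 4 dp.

x = (0.1648, 0.2465)

v_1 = (-3, -4, 1, 3); ‖v_1‖ = 5.9161, so q_1 = (-0.5071, -0.6761, 0.1690, 0.5071).
q_1·v_2 = (-0.5071)·(-4) + (-0.6761)·0 + 0.1690·(-1) + 0.5071·(-2) = 0.8452.
u_2 = v_2 − 0.8452·q_1 = (-3.5714, 0.5714, -1.1429, -2.4286).
‖u_2‖ = 4.5040, so q_2 = (-0.7930, 0.1269, -0.2537, -0.5392).
Qᵀb = (1.1832, 1.1101).
Back-substitute: x_2 = 1.1101/4.5040 = 0.2465.
x_1 = (1.1832 − 0.8452·0.2465)/5.9161 = 0.1648.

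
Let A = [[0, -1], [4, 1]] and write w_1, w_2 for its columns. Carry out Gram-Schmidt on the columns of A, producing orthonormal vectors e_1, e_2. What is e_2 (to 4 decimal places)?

e_2 = (-1.0000, 0.0000)

w_1 = (0, 4); ‖w_1‖ = 4.0000, so e_1 = (0.0000, 1.0000).
e_1·w_2 = 0.0000·(-1) + 1.0000·1 = 1.0000.
u_2 = w_2 − 1.0000·e_1 = (-1.0000, 0.0000).
‖u_2‖ = 1.0000, so e_2 = (-1.0000, 0.0000).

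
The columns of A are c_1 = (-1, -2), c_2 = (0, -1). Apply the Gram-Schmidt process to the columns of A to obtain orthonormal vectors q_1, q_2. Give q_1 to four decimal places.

q_1 = c_1/‖c_1‖ = (-1, -2)/2.2361 = (-0.4472, -0.8944).

q_1 = (-0.4472, -0.8944)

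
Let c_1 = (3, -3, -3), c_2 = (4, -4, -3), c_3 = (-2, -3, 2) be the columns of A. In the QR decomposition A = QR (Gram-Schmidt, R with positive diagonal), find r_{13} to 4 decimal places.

r_{13} = -0.5774

c_1 = (3, -3, -3); ‖c_1‖ = 5.1962, so e_1 = (0.5774, -0.5774, -0.5774).
r_{13} = e_1·c_3 = -0.5774.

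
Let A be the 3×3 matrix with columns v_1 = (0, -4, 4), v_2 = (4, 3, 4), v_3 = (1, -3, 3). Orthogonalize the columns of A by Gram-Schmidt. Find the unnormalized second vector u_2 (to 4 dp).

u_2 = (4.0000, 3.5000, 3.5000)

v_1 = (0, -4, 4); ‖v_1‖ = 5.6569, so q_1 = (0.0000, -0.7071, 0.7071).
q_1·v_2 = 0.0000·4 + (-0.7071)·3 + 0.7071·4 = 0.7071.
u_2 = v_2 − 0.7071·q_1 = (4.0000, 3.5000, 3.5000).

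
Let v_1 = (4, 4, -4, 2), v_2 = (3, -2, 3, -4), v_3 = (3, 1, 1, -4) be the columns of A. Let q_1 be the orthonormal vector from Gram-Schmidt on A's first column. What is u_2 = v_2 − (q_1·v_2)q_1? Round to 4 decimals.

v_1 = (4, 4, -4, 2); ‖v_1‖ = 7.2111, so q_1 = (0.5547, 0.5547, -0.5547, 0.2774).
q_1·v_2 = 0.5547·3 + 0.5547·(-2) + (-0.5547)·3 + 0.2774·(-4) = -2.2188.
u_2 = v_2 + 2.2188·q_1 = (4.2308, -0.7692, 1.7692, -3.3846).

u_2 = (4.2308, -0.7692, 1.7692, -3.3846)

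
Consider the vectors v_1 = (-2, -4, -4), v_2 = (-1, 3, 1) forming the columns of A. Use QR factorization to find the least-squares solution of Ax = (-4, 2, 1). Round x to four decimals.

x = (0.5500, 1.7000)

e_1 = v_1/‖v_1‖ = (-2, -4, -4)/6.0000 = (-0.3333, -0.6667, -0.6667).
r_{12} = e_1·v_2 = -2.3333.
u_2 = v_2 + 2.3333·e_1 = (-1.7778, 1.4444, -0.5556).
‖u_2‖ = 2.3570, so e_2 = (-0.7542, 0.6128, -0.2357).
Qᵀb = (-0.6667, 4.0069).
Back-substitute: x_2 = 4.0069/2.3570 = 1.7000.
x_1 = (-0.6667 + 2.3333·1.7000)/6.0000 = 0.5500.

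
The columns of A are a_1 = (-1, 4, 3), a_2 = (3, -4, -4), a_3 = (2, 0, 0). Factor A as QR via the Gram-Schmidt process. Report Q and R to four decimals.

Q = [[-0.1961, 0.8995, 0.3904], [0.7845, 0.3828, -0.4880], [0.5883, -0.2105, 0.7807]], R = [[5.0990, -6.0796, -0.3922], [0.0000, 2.0096, 1.7991], [0.0000, 0.0000, 0.7807]]

e_1 = a_1/‖a_1‖ = (-1, 4, 3)/5.0990 = (-0.1961, 0.7845, 0.5883).
r_{12} = e_1·a_2 = -6.0796.
u_2 = a_2 + 6.0796·e_1 = (1.8077, 0.7692, -0.4231).
‖u_2‖ = 2.0096, so e_2 = (0.8995, 0.3828, -0.2105).
r_{13} = e_1·a_3 = -0.3922; r_{23} = e_2·a_3 = 1.7991.
u_3 = a_3 + 0.3922·e_1 − 1.7991·e_2 = (0.3048, -0.3810, 0.6095).
‖u_3‖ = 0.7807, so e_3 = (0.3904, -0.4880, 0.7807).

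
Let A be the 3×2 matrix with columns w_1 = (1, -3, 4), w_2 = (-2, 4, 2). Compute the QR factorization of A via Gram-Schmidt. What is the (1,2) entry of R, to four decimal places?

w_1 = (1, -3, 4); ‖w_1‖ = 5.0990, so q_1 = (0.1961, -0.5883, 0.7845).
r_{12} = q_1·w_2 = -1.1767.

r_{12} = -1.1767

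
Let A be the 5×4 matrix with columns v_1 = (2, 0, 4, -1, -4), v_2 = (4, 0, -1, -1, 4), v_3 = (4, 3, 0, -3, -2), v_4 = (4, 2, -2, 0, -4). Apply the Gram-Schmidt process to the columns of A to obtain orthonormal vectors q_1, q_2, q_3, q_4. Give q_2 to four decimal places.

v_1 = (2, 0, 4, -1, -4); ‖v_1‖ = 6.0828, so q_1 = (0.3288, 0.0000, 0.6576, -0.1644, -0.6576).
q_1·v_2 = 0.3288·4 + 0.0000·0 + 0.6576·(-1) + (-0.1644)·(-1) + (-0.6576)·4 = -1.8084.
u_2 = v_2 + 1.8084·q_1 = (4.5946, 0.0000, 0.1892, -1.2973, 2.8108).
‖u_2‖ = 5.5434, so q_2 = (0.8288, 0.0000, 0.0341, -0.2340, 0.5071).

q_2 = (0.8288, 0.0000, 0.0341, -0.2340, 0.5071)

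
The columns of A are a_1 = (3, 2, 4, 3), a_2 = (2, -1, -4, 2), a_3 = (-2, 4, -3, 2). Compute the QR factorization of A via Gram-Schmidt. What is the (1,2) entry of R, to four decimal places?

a_1 = (3, 2, 4, 3); ‖a_1‖ = 6.1644, so e_1 = (0.4867, 0.3244, 0.6489, 0.4867).
r_{12} = e_1·a_2 = -0.9733.

r_{12} = -0.9733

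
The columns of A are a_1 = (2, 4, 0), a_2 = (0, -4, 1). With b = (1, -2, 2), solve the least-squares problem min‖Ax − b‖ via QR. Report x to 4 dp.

x = (0.6905, 1.2381)

q_1 = a_1/‖a_1‖ = (2, 4, 0)/4.4721 = (0.4472, 0.8944, 0.0000).
r_{12} = q_1·a_2 = -3.5777.
u_2 = a_2 + 3.5777·q_1 = (1.6000, -0.8000, 1.0000).
‖u_2‖ = 2.0494, so q_2 = (0.7807, -0.3904, 0.4880).
Qᵀb = (-1.3416, 2.5373).
Back-substitute: x_2 = 2.5373/2.0494 = 1.2381.
x_1 = (-1.3416 + 3.5777·1.2381)/4.4721 = 0.6905.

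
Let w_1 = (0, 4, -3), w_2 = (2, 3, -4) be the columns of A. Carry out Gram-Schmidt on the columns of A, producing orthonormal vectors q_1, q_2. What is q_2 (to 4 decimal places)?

q_2 = (0.8192, -0.3441, -0.4588)

w_1 = (0, 4, -3); ‖w_1‖ = 5.0000, so q_1 = (0.0000, 0.8000, -0.6000).
q_1·w_2 = 0.0000·2 + 0.8000·3 + (-0.6000)·(-4) = 4.8000.
u_2 = w_2 − 4.8000·q_1 = (2.0000, -0.8400, -1.1200).
‖u_2‖ = 2.4413, so q_2 = (0.8192, -0.3441, -0.4588).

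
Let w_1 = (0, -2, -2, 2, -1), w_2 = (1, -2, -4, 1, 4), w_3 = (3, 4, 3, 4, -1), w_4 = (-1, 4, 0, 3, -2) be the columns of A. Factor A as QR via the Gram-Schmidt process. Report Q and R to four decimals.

w_1 = (0, -2, -2, 2, -1); ‖w_1‖ = 3.6056, so q_1 = (0.0000, -0.5547, -0.5547, 0.5547, -0.2774).
q_1·w_2 = 0.0000·1 + (-0.5547)·(-2) + (-0.5547)·(-4) + 0.5547·1 + (-0.2774)·4 = 2.7735.
u_2 = w_2 − 2.7735·q_1 = (1.0000, -0.4615, -2.4615, -0.5385, 4.7692).
‖u_2‖ = 5.5052, so q_2 = (0.1816, -0.0838, -0.4471, -0.0978, 0.8663).
q_1·w_3 = 0.0000·3 + (-0.5547)·4 + (-0.5547)·3 + 0.5547·4 + (-0.2774)·(-1) = -1.3868; q_2·w_3 = 0.1816·3 + (-0.0838)·4 + (-0.4471)·3 + (-0.0978)·4 + 0.8663·(-1) = -2.3893.
u_3 = w_3 + 1.3868·q_1 + 2.3893·q_2 = (3.4340, 3.0305, 1.1624, 4.5355, 0.6853).
‖u_3‖ = 6.5854, so q_3 = (0.5215, 0.4602, 0.1765, 0.6887, 0.1041).
q_1·w_4 = 0.0000·(-1) + (-0.5547)·4 + (-0.5547)·0 + 0.5547·3 + (-0.2774)·(-2) = 0.0000; q_2·w_4 = 0.1816·(-1) + (-0.0838)·4 + (-0.4471)·0 + (-0.0978)·3 + 0.8663·(-2) = -2.5430; q_3·w_4 = 0.5215·(-1) + 0.4602·4 + 0.1765·0 + 0.6887·3 + 0.1041·(-2) = 3.1773.
u_4 = w_4 + 0.0000·q_1 + 2.5430·q_2 − 3.1773·q_3 = (-2.1949, 2.3247, -1.6979, 0.5630, -0.1276).
‖u_4‖ = 3.6658, so q_4 = (-0.5988, 0.6342, -0.4632, 0.1536, -0.0348).

Q = [[0.0000, 0.1816, 0.5215, -0.5988], [-0.5547, -0.0838, 0.4602, 0.6342], [-0.5547, -0.4471, 0.1765, -0.4632], [0.5547, -0.0978, 0.6887, 0.1536], [-0.2774, 0.8663, 0.1041, -0.0348]], R = [[3.6056, 2.7735, -1.3868, 0.0000], [0.0000, 5.5052, -2.3893, -2.5430], [0.0000, 0.0000, 6.5854, 3.1773], [0.0000, 0.0000, 0.0000, 3.6658]]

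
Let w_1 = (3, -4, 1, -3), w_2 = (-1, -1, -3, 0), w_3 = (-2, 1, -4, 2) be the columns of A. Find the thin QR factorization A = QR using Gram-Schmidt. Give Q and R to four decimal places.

w_1 = (3, -4, 1, -3); ‖w_1‖ = 5.9161, so q_1 = (0.5071, -0.6761, 0.1690, -0.5071).
q_1·w_2 = 0.5071·(-1) + (-0.6761)·(-1) + 0.1690·(-3) + (-0.5071)·0 = -0.3381.
u_2 = w_2 + 0.3381·q_1 = (-0.8286, -1.2286, -2.9429, -0.1714).
‖u_2‖ = 3.2994, so q_2 = (-0.2511, -0.3724, -0.8920, -0.0520).
q_1·w_3 = 0.5071·(-2) + (-0.6761)·1 + 0.1690·(-4) + (-0.5071)·2 = -3.3806; q_2·w_3 = (-0.2511)·(-2) + (-0.3724)·1 + (-0.8920)·(-4) + (-0.0520)·2 = 3.5938.
u_3 = w_3 + 3.3806·q_1 − 3.5938·q_2 = (0.6168, 0.0525, -0.2231, 0.4724).
‖u_3‖ = 0.8100, so q_3 = (0.7614, 0.0648, -0.2754, 0.5832).

Q = [[0.5071, -0.2511, 0.7614], [-0.6761, -0.3724, 0.0648], [0.1690, -0.8920, -0.2754], [-0.5071, -0.0520, 0.5832]], R = [[5.9161, -0.3381, -3.3806], [0.0000, 3.2994, 3.5938], [0.0000, 0.0000, 0.8100]]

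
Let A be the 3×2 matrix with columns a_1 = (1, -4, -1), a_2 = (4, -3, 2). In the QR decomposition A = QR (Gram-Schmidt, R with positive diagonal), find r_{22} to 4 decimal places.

a_1 = (1, -4, -1); ‖a_1‖ = 4.2426, so q_1 = (0.2357, -0.9428, -0.2357).
q_1·a_2 = 0.2357·4 + (-0.9428)·(-3) + (-0.2357)·2 = 3.2998.
u_2 = a_2 − 3.2998·q_1 = (3.2222, 0.1111, 2.7778).
r_{22} = ‖u_2‖ = 4.2557.

r_{22} = 4.2557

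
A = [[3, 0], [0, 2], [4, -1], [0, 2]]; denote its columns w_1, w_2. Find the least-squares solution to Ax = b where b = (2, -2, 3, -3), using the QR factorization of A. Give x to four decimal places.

x = (0.5263, -1.2105)

w_1 = (3, 0, 4, 0); ‖w_1‖ = 5.0000, so e_1 = (0.6000, 0.0000, 0.8000, 0.0000).
e_1·w_2 = 0.6000·0 + 0.0000·2 + 0.8000·(-1) + 0.0000·2 = -0.8000.
u_2 = w_2 + 0.8000·e_1 = (0.4800, 2.0000, -0.3600, 2.0000).
‖u_2‖ = 2.8914, so e_2 = (0.1660, 0.6917, -0.1245, 0.6917).
Qᵀb = (3.6000, -3.5001).
Back-substitute: x_2 = -3.5001/2.8914 = -1.2105.
x_1 = (3.6000 + 0.8000·(-1.2105))/5.0000 = 0.5263.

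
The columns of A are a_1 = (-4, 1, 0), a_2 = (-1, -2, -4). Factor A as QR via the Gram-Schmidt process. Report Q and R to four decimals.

a_1 = (-4, 1, 0); ‖a_1‖ = 4.1231, so q_1 = (-0.9701, 0.2425, 0.0000).
q_1·a_2 = (-0.9701)·(-1) + 0.2425·(-2) + 0.0000·(-4) = 0.4851.
u_2 = a_2 − 0.4851·q_1 = (-0.5294, -2.1176, -4.0000).
‖u_2‖ = 4.5568, so q_2 = (-0.1162, -0.4647, -0.8778).

Q = [[-0.9701, -0.1162], [0.2425, -0.4647], [0.0000, -0.8778]], R = [[4.1231, 0.4851], [0.0000, 4.5568]]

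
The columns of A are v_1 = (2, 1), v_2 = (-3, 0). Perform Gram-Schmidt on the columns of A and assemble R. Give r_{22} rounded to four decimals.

r_{22} = 1.3416

v_1 = (2, 1); ‖v_1‖ = 2.2361, so q_1 = (0.8944, 0.4472).
q_1·v_2 = 0.8944·(-3) + 0.4472·0 = -2.6833.
u_2 = v_2 + 2.6833·q_1 = (-0.6000, 1.2000).
r_{22} = ‖u_2‖ = 1.3416.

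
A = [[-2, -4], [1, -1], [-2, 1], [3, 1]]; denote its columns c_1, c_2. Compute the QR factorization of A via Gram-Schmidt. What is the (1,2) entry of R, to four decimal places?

r_{12} = 1.8856

c_1 = (-2, 1, -2, 3); ‖c_1‖ = 4.2426, so q_1 = (-0.4714, 0.2357, -0.4714, 0.7071).
r_{12} = q_1·c_2 = 1.8856.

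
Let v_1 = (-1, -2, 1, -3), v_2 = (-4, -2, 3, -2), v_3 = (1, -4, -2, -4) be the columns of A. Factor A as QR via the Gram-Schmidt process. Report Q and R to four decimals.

Q = [[-0.2582, -0.7736, -0.2868], [-0.5164, 0.0720, -0.6655], [0.2582, 0.5037, -0.5998], [-0.7746, 0.3778, 0.3393]], R = [[3.8730, 4.3894, 4.3894], [0.0000, 3.7059, -3.5799], [0.0000, 0.0000, 2.2175]]

v_1 = (-1, -2, 1, -3); ‖v_1‖ = 3.8730, so q_1 = (-0.2582, -0.5164, 0.2582, -0.7746).
q_1·v_2 = (-0.2582)·(-4) + (-0.5164)·(-2) + 0.2582·3 + (-0.7746)·(-2) = 4.3894.
u_2 = v_2 − 4.3894·q_1 = (-2.8667, 0.2667, 1.8667, 1.4000).
‖u_2‖ = 3.7059, so q_2 = (-0.7736, 0.0720, 0.5037, 0.3778).
q_1·v_3 = (-0.2582)·1 + (-0.5164)·(-4) + 0.2582·(-2) + (-0.7746)·(-4) = 4.3894; q_2·v_3 = (-0.7736)·1 + 0.0720·(-4) + 0.5037·(-2) + 0.3778·(-4) = -3.5799.
u_3 = v_3 − 4.3894·q_1 + 3.5799·q_2 = (-0.6359, -1.4757, -1.3301, 0.7524).
‖u_3‖ = 2.2175, so q_3 = (-0.2868, -0.6655, -0.5998, 0.3393).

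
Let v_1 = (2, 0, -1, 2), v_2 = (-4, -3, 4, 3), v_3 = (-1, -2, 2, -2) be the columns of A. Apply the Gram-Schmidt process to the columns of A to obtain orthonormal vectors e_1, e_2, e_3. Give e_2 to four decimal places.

e_2 = (-0.3932, -0.4423, 0.4915, 0.6389)

v_1 = (2, 0, -1, 2); ‖v_1‖ = 3.0000, so e_1 = (0.6667, 0.0000, -0.3333, 0.6667).
e_1·v_2 = 0.6667·(-4) + 0.0000·(-3) + (-0.3333)·4 + 0.6667·3 = -2.0000.
u_2 = v_2 + 2.0000·e_1 = (-2.6667, -3.0000, 3.3333, 4.3333).
‖u_2‖ = 6.7823, so e_2 = (-0.3932, -0.4423, 0.4915, 0.6389).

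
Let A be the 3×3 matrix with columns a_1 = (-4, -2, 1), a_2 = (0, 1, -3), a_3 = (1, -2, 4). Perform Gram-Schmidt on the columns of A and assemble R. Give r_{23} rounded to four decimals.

a_1 = (-4, -2, 1); ‖a_1‖ = 4.5826, so q_1 = (-0.8729, -0.4364, 0.2182).
q_1·a_2 = (-0.8729)·0 + (-0.4364)·1 + 0.2182·(-3) = -1.0911.
u_2 = a_2 + 1.0911·q_1 = (-0.9524, 0.5238, -2.7619).
‖u_2‖ = 2.9681, so q_2 = (-0.3209, 0.1765, -0.9305).
r_{23} = q_2·a_3 = -4.3960.

r_{23} = -4.3960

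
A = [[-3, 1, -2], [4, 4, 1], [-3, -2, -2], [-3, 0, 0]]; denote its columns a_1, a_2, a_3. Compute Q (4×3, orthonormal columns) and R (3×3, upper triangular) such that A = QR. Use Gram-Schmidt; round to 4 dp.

Q = [[-0.4575, 0.6550, -0.3992], [0.6100, 0.6288, -0.1739], [-0.4575, -0.1900, -0.5473], [-0.4575, 0.3734, 0.7147]], R = [[6.5574, 2.8975, 2.4400], [0.0000, 3.5503, -0.3013], [0.0000, 0.0000, 1.7192]]

a_1 = (-3, 4, -3, -3); ‖a_1‖ = 6.5574, so e_1 = (-0.4575, 0.6100, -0.4575, -0.4575).
e_1·a_2 = (-0.4575)·1 + 0.6100·4 + (-0.4575)·(-2) + (-0.4575)·0 = 2.8975.
u_2 = a_2 − 2.8975·e_1 = (2.3256, 2.2326, -0.6744, 1.3256).
‖u_2‖ = 3.5503, so e_2 = (0.6550, 0.6288, -0.1900, 0.3734).
e_1·a_3 = (-0.4575)·(-2) + 0.6100·1 + (-0.4575)·(-2) + (-0.4575)·0 = 2.4400; e_2·a_3 = 0.6550·(-2) + 0.6288·1 + (-0.1900)·(-2) + 0.3734·0 = -0.3013.
u_3 = a_3 − 2.4400·e_1 + 0.3013·e_2 = (-0.6863, -0.2989, -0.9410, 1.2288).
‖u_3‖ = 1.7192, so e_3 = (-0.3992, -0.1739, -0.5473, 0.7147).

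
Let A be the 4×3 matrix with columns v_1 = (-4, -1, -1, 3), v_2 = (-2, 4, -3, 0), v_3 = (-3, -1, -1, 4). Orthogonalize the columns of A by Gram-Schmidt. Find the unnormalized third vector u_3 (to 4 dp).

u_3 = (0.7902, 0.2357, -0.2125, 1.0613)

v_1 = (-4, -1, -1, 3); ‖v_1‖ = 5.1962, so e_1 = (-0.7698, -0.1925, -0.1925, 0.5774).
e_1·v_2 = (-0.7698)·(-2) + (-0.1925)·4 + (-0.1925)·(-3) + 0.5774·0 = 1.3472.
u_2 = v_2 − 1.3472·e_1 = (-0.9630, 4.2593, -2.7407, -0.7778).
‖u_2‖ = 5.2139, so e_2 = (-0.1847, 0.8169, -0.5257, -0.1492).
e_1·v_3 = (-0.7698)·(-3) + (-0.1925)·(-1) + (-0.1925)·(-1) + 0.5774·4 = 5.0037; e_2·v_3 = (-0.1847)·(-3) + 0.8169·(-1) + (-0.5257)·(-1) + (-0.1492)·4 = -0.3339.
u_3 = v_3 − 5.0037·e_1 + 0.3339·e_2 = (0.7902, 0.2357, -0.2125, 1.0613).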